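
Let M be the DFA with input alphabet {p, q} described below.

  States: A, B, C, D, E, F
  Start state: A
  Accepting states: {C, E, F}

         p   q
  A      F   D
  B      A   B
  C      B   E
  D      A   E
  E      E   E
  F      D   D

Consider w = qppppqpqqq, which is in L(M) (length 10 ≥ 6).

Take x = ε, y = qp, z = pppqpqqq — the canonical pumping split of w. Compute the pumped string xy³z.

xy^3z = ε·qp·qp·qp·pppqpqqq = qpqpqppppqpqqq.
Reading y = qp takes M from A back to A, so after x·y·y·y the machine is still in A, and z then leads to the accepting state E. Hence qpqpqppppqpqqq ∈ L(M).

qpqpqppppqpqqq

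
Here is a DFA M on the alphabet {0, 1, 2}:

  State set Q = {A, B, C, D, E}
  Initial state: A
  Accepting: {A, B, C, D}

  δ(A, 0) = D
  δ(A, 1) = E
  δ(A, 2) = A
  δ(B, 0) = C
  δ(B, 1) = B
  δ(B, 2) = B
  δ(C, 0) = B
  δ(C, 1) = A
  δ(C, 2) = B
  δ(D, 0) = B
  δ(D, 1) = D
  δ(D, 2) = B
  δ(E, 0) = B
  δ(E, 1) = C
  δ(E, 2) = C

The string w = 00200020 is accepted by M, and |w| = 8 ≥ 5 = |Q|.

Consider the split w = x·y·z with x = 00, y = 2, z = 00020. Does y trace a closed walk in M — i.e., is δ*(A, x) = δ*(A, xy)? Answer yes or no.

yes

State sequence: A -0-> D -0-> B -2-> B

After x (step 2): B. After xy (step 3): B.
They match, so y = 2 drives M around a cycle from B back to itself; pumping y any number of times keeps M in B before reading z, and xyⁱz ∈ L(M) for every i ≥ 0.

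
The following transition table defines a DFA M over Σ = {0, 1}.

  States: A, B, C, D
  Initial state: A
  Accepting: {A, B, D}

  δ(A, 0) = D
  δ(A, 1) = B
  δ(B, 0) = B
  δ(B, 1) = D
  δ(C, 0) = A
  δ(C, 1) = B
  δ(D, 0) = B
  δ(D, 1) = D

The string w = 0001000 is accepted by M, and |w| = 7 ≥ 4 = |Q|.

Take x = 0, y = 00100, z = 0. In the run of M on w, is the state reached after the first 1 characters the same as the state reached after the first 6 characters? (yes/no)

Run of M on the first 6 characters of w = 0 0 0 1 0 0:
  step 0: A  (start)
  step 1: D  (read 0: A→D)
  step 2: B  (read 0: D→B)
  step 3: B  (read 0: B→B)
  step 4: D  (read 1: B→D)
  step 5: B  (read 0: D→B)
  step 6: B  (read 0: B→B)

After x (step 1): D. After xy (step 6): B.
They differ (D ≠ B), so y is not a cycle from the state after x; this split is not the one the pumping-lemma construction produces, and pumping y need not keep the string in L(M).

no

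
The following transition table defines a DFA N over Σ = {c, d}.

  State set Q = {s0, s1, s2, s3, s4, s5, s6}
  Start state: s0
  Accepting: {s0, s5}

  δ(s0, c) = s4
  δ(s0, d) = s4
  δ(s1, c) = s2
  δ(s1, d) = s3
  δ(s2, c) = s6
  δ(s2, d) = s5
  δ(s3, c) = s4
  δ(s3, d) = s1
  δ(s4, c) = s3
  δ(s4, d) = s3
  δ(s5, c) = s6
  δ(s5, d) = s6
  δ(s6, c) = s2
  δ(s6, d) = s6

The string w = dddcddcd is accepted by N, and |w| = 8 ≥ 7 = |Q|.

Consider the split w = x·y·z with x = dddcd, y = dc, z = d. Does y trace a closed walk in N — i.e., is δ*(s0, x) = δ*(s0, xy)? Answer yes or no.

State sequence: s0 -d-> s4 -d-> s3 -d-> s1 -c-> s2 -d-> s5 -d-> s6 -c-> s2

After x (step 5): s5. After xy (step 7): s2.
They differ (s5 ≠ s2), so y is not a cycle from the state after x; this split is not the one the pumping-lemma construction produces, and pumping y need not keep the string in L(N).

no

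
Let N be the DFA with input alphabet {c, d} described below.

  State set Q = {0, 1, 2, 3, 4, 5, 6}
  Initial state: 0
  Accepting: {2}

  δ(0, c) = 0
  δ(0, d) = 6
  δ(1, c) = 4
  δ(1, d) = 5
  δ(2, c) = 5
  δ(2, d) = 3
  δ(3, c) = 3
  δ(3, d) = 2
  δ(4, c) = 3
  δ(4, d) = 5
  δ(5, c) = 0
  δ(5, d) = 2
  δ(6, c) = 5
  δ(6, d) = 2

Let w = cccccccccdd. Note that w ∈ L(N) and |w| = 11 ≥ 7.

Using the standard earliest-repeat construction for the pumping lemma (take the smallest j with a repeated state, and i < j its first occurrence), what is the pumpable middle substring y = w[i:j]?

c

State sequence: 0 -c-> 0 -c-> 0 -c-> 0 -c-> 0 -c-> 0 -c-> 0 -c-> 0 -c-> 0 -c-> 0 -d-> 6 -d-> 2
First repeat at step 1: 0 was already visited.

So i = 0, j = 1, giving x = w[0:0] = ε, y = w[0:1] = c, z = w[1:11] = ccccccccdd.
Check: |xy| = 1 ≤ 7 and |y| = 1 ≥ 1. Reading y takes N from 0 back to 0, so every xyⁱz is accepted.
With |Q| = 7, pigeonhole forces a state repeat no later than step 7; the substring read between the first and second visits to that state can be pumped.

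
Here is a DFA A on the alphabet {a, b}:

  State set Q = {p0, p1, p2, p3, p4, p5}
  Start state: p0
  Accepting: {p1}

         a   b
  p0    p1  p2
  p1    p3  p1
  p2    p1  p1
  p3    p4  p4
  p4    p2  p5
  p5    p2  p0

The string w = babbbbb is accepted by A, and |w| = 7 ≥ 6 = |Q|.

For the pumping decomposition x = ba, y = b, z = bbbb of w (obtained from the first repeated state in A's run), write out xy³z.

babbbbbbb

xy^3z = ba·b·b·b·bbbb = babbbbbbb.
Reading y = b takes A from p1 back to p1, so after x·y·y·y the machine is still in p1, and z then leads to the accepting state p1. Hence babbbbbbb ∈ L(A).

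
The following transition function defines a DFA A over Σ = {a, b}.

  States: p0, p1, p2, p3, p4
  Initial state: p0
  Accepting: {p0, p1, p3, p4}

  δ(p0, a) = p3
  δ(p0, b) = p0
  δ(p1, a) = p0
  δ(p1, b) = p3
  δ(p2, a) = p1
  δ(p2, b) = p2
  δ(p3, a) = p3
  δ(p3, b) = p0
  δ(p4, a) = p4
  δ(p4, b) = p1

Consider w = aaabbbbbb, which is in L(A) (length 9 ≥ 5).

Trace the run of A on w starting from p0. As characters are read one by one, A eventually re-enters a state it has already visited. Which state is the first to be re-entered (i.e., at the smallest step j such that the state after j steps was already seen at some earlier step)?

Run of A on w = a a a b b b b b b:
  step 0: p0  (start)
  step 1: p3  (read a: p0→p3)
  step 2: p3  (read a: p3→p3)   ← first repeat (p3 seen earlier)
  step 3: p3  (read a: p3→p3)
  step 4: p0  (read b: p3→p0)
  step 5: p0  (read b: p0→p0)
  step 6: p0  (read b: p0→p0)
  step 7: p0  (read b: p0→p0)
  step 8: p0  (read b: p0→p0)
  step 9: p0  (read b: p0→p0)

The earliest repeat is at step j = 2: A is in p3, which it already visited at step i = 1.

p3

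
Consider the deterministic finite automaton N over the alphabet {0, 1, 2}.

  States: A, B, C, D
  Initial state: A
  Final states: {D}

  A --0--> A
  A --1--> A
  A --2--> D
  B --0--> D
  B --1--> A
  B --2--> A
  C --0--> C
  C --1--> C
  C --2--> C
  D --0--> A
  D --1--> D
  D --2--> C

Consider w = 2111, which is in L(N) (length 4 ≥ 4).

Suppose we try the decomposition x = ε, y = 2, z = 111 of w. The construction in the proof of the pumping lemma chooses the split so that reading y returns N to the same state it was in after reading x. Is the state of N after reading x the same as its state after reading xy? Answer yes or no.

State sequence: A -2-> D

After x (step 0): A. After xy (step 1): D.
They differ (A ≠ D), so y is not a cycle from the state after x; this split is not the one the pumping-lemma construction produces, and pumping y need not keep the string in L(N).

no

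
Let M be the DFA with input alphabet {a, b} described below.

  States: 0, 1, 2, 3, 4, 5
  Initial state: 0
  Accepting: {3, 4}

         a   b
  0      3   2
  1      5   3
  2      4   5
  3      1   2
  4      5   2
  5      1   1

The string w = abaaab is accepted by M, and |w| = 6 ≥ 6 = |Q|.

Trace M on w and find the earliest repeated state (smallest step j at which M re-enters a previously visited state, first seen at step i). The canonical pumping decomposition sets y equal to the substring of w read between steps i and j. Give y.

baaab

Run of M on w = a b a a a b:
  step 0: 0  (start)
  step 1: 3  (read a: 0→3)
  step 2: 2  (read b: 3→2)
  step 3: 4  (read a: 2→4)
  step 4: 5  (read a: 4→5)
  step 5: 1  (read a: 5→1)
  step 6: 3  (read b: 1→3)   ← first repeat (3 seen earlier)

So i = 1, j = 6, giving x = w[0:1] = a, y = w[1:6] = baaab, z = w[6:6] = ε.
Check: |xy| = 6 ≤ 6 and |y| = 5 ≥ 1. Reading y takes M from 3 back to 3, so every xyⁱz is accepted.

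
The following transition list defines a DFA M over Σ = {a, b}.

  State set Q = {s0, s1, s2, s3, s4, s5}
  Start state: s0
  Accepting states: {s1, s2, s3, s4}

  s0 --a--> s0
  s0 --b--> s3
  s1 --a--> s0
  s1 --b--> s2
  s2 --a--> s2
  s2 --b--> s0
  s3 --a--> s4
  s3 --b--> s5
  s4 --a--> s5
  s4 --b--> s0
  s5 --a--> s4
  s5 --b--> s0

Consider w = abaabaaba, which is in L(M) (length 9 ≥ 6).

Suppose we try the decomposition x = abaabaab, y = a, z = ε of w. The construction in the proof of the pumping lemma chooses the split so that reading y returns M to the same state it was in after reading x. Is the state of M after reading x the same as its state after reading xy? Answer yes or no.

no

State sequence: s0 -a-> s0 -b-> s3 -a-> s4 -a-> s5 -b-> s0 -a-> s0 -a-> s0 -b-> s3 -a-> s4

After x (step 8): s3. After xy (step 9): s4.
They differ (s3 ≠ s4), so y is not a cycle from the state after x; this split is not the one the pumping-lemma construction produces, and pumping y need not keep the string in L(M).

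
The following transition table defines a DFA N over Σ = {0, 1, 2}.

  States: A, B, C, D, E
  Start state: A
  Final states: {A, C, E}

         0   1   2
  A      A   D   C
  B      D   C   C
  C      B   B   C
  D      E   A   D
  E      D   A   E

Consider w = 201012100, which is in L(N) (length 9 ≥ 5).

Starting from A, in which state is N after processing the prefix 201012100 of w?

E

Run of N on the first 9 characters of w = 2 0 1 0 1 2 1 0 0:
  step 0: A  (start)
  step 1: C  (read 2: A→C)
  step 2: B  (read 0: C→B)
  step 3: C  (read 1: B→C)
  step 4: B  (read 0: C→B)
  step 5: C  (read 1: B→C)
  step 6: C  (read 2: C→C)
  step 7: B  (read 1: C→B)
  step 8: D  (read 0: B→D)
  step 9: E  (read 0: D→E)

After reading 9 characters, N is in state E.
(This kind of state-tracing is the core of the pumping-lemma construction: with 5 states, pigeonhole forces a repeat within the first 5 steps.)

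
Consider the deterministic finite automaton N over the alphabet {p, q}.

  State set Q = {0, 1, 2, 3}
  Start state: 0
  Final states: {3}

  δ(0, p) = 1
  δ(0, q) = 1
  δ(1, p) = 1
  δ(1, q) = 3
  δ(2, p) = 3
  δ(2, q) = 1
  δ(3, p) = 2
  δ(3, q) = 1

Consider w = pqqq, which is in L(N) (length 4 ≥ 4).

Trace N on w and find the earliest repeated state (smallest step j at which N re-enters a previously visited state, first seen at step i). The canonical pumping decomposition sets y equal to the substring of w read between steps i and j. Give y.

qq

State sequence: 0 -p-> 1 -q-> 3 -q-> 1 -q-> 3
First repeat at step 3: 1 was already visited.

So i = 1, j = 3, giving x = w[0:1] = p, y = w[1:3] = qq, z = w[3:4] = q.
Check: |xy| = 3 ≤ 4 and |y| = 2 ≥ 1. Reading y takes N from 1 back to 1, so every xyⁱz is accepted.
Since N has 4 states, any run of length ≥ 4 visits 4+1 states, so by pigeonhole some state repeats within the first 4 steps — that repeat gives the pumpable loop.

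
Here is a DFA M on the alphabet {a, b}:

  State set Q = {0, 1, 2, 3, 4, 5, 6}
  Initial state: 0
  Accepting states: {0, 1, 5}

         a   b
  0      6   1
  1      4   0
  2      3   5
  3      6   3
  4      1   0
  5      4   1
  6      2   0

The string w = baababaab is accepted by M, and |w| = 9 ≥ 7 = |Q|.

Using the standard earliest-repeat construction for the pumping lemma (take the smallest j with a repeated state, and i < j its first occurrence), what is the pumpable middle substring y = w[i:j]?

Run of M on w = b a a b a b a a b:
  step 0: 0  (start)
  step 1: 1  (read b: 0→1)
  step 2: 4  (read a: 1→4)
  step 3: 1  (read a: 4→1)   ← first repeat (1 seen earlier)
  step 4: 0  (read b: 1→0)
  step 5: 6  (read a: 0→6)
  step 6: 0  (read b: 6→0)
  step 7: 6  (read a: 0→6)
  step 8: 2  (read a: 6→2)
  step 9: 5  (read b: 2→5)

So i = 1, j = 3, giving x = w[0:1] = b, y = w[1:3] = aa, z = w[3:9] = babaab.
Check: |xy| = 3 ≤ 7 and |y| = 2 ≥ 1. Reading y takes M from 1 back to 1, so every xyⁱz is accepted.

aa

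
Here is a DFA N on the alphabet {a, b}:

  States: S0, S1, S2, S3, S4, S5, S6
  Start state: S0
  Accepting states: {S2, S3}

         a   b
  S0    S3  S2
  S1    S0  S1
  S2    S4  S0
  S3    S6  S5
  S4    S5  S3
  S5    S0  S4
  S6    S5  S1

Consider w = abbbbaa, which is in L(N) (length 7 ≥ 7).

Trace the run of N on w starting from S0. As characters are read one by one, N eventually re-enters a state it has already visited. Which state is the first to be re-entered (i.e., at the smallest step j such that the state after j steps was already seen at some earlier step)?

State sequence: S0 -a-> S3 -b-> S5 -b-> S4 -b-> S3 -b-> S5 -a-> S0 -a-> S3
First repeat at step 4: S3 was already visited.

The earliest repeat is at step j = 4: N is in S3, which it already visited at step i = 1.
Since N has 7 states, any run of length ≥ 7 visits 7+1 states, so by pigeonhole some state repeats within the first 7 steps — that repeat gives the pumpable loop.

S3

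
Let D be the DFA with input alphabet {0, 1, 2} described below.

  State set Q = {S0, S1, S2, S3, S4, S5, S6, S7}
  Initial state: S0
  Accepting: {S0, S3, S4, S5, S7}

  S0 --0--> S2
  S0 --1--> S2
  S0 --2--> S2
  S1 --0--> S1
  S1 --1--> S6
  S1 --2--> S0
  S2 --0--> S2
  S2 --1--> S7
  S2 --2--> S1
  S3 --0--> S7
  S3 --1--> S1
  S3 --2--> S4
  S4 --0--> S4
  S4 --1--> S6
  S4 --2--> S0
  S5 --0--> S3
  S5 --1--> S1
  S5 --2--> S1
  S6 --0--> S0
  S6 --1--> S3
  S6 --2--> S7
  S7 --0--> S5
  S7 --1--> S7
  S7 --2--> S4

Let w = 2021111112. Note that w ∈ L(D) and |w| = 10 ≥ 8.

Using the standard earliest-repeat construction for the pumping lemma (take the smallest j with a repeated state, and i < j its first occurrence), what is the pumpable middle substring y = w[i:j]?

Run of D on w = 2 0 2 1 1 1 1 1 1 2:
  step 0: S0  (start)
  step 1: S2  (read 2: S0→S2)
  step 2: S2  (read 0: S2→S2)   ← first repeat (S2 seen earlier)
  step 3: S1  (read 2: S2→S1)
  step 4: S6  (read 1: S1→S6)
  step 5: S3  (read 1: S6→S3)
  step 6: S1  (read 1: S3→S1)
  step 7: S6  (read 1: S1→S6)
  step 8: S3  (read 1: S6→S3)
  step 9: S1  (read 1: S3→S1)
  step 10: S0  (read 2: S1→S0)

So i = 1, j = 2, giving x = w[0:1] = 2, y = w[1:2] = 0, z = w[2:10] = 21111112.
Check: |xy| = 2 ≤ 8 and |y| = 1 ≥ 1. Reading y takes D from S2 back to S2, so every xyⁱz is accepted.

0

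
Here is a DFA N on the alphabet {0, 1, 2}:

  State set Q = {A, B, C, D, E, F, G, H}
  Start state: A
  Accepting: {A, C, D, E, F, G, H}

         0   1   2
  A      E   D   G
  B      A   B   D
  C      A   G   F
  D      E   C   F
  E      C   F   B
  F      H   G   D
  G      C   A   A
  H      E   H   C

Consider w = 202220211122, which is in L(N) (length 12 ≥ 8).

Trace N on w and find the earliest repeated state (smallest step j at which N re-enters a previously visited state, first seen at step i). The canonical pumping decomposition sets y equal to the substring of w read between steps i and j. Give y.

State sequence: A -2-> G -0-> C -2-> F -2-> D -2-> F -0-> H -2-> C -1-> G -1-> A -1-> D -2-> F -2-> D
First repeat at step 5: F was already visited.

So i = 3, j = 5, giving x = w[0:3] = 202, y = w[3:5] = 22, z = w[5:12] = 0211122.
Check: |xy| = 5 ≤ 8 and |y| = 2 ≥ 1. Reading y takes N from F back to F, so every xyⁱz is accepted.
Pumping length from the standard proof: p = 8 (the number of states). The repeated state found above gives |xy| = j ≤ 8 and |y| = j − i ≥ 1.

22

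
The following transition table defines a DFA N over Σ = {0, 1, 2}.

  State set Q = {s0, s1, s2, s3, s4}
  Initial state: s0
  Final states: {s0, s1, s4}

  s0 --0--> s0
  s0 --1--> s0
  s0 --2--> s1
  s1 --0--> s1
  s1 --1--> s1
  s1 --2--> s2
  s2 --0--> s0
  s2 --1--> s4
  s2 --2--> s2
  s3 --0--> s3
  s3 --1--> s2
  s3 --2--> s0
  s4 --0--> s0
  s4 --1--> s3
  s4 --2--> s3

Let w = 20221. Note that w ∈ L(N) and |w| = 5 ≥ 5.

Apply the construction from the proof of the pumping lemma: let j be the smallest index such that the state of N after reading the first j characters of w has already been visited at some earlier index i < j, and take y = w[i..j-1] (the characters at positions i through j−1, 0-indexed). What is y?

Run of N on w = 2 0 2 2 1:
  step 0: s0  (start)
  step 1: s1  (read 2: s0→s1)
  step 2: s1  (read 0: s1→s1)   ← first repeat (s1 seen earlier)
  step 3: s2  (read 2: s1→s2)
  step 4: s2  (read 2: s2→s2)
  step 5: s4  (read 1: s2→s4)

So i = 1, j = 2, giving x = w[0:1] = 2, y = w[1:2] = 0, z = w[2:5] = 221.
Check: |xy| = 2 ≤ 5 and |y| = 1 ≥ 1. Reading y takes N from s1 back to s1, so every xyⁱz is accepted.
Pumping length from the standard proof: p = 5 (the number of states). The repeated state found above gives |xy| = j ≤ 5 and |y| = j − i ≥ 1.

0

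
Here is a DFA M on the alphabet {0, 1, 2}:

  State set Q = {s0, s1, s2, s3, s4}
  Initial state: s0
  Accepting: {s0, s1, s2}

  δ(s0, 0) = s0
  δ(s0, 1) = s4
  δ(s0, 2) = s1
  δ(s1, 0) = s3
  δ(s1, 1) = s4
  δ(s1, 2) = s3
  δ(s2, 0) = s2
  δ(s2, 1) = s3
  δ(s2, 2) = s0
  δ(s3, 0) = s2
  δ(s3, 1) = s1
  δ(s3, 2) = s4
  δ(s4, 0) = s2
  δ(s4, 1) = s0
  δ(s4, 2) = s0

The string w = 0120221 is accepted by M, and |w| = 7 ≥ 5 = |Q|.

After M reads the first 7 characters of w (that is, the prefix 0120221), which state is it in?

State sequence: s0 -0-> s0 -1-> s4 -2-> s0 -0-> s0 -2-> s1 -2-> s3 -1-> s1

After reading 7 characters, M is in state s1.
(This kind of state-tracing is the core of the pumping-lemma construction: with 5 states, pigeonhole forces a repeat within the first 5 steps.)

s1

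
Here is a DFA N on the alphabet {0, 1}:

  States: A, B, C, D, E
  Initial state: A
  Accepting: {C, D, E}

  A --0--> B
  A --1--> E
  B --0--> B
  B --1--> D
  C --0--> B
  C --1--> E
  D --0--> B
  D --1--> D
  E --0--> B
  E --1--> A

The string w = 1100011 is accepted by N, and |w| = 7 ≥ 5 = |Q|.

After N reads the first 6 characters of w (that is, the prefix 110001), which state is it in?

D

Run of N on the first 6 characters of w = 1 1 0 0 0 1:
  step 0: A  (start)
  step 1: E  (read 1: A→E)
  step 2: A  (read 1: E→A)
  step 3: B  (read 0: A→B)
  step 4: B  (read 0: B→B)
  step 5: B  (read 0: B→B)
  step 6: D  (read 1: B→D)

After reading 6 characters, N is in state D.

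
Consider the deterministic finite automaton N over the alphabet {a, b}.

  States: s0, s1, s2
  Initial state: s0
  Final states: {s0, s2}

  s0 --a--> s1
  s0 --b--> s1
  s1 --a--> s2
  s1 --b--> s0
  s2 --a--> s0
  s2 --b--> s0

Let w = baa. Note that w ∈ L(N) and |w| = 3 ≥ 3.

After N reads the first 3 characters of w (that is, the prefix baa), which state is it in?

s0

Run of N on the first 3 characters of w = b a a:
  step 0: s0  (start)
  step 1: s1  (read b: s0→s1)
  step 2: s2  (read a: s1→s2)
  step 3: s0  (read a: s2→s0)

After reading 3 characters, N is in state s0.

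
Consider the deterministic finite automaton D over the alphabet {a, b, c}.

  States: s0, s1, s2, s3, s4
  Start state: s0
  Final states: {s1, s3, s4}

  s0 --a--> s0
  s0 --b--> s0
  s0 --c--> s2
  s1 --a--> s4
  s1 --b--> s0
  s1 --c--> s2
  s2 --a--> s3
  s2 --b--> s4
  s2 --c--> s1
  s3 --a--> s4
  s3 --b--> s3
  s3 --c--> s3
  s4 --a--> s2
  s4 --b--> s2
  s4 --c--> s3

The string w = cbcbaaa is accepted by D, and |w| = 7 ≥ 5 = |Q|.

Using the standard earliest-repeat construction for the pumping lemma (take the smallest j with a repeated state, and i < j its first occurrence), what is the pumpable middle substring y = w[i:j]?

b

State sequence: s0 -c-> s2 -b-> s4 -c-> s3 -b-> s3 -a-> s4 -a-> s2 -a-> s3
First repeat at step 4: s3 was already visited.

So i = 3, j = 4, giving x = w[0:3] = cbc, y = w[3:4] = b, z = w[4:7] = aaa.
Check: |xy| = 4 ≤ 5 and |y| = 1 ≥ 1. Reading y takes D from s3 back to s3, so every xyⁱz is accepted.
Since D has 5 states, any run of length ≥ 5 visits 5+1 states, so by pigeonhole some state repeats within the first 5 steps — that repeat gives the pumpable loop.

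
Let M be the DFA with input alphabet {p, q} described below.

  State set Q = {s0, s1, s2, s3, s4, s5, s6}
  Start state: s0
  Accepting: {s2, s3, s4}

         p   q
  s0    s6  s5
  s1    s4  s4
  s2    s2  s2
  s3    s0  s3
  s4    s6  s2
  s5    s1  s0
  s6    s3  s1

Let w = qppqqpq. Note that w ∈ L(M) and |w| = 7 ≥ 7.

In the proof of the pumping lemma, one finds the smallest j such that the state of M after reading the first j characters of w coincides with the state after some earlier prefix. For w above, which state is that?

s2

Run of M on w = q p p q q p q:
  step 0: s0  (start)
  step 1: s5  (read q: s0→s5)
  step 2: s1  (read p: s5→s1)
  step 3: s4  (read p: s1→s4)
  step 4: s2  (read q: s4→s2)
  step 5: s2  (read q: s2→s2)   ← first repeat (s2 seen earlier)
  step 6: s2  (read p: s2→s2)
  step 7: s2  (read q: s2→s2)

The earliest repeat is at step j = 5: M is in s2, which it already visited at step i = 4.
With |Q| = 7, pigeonhole forces a state repeat no later than step 7; the substring read between the first and second visits to that state can be pumped.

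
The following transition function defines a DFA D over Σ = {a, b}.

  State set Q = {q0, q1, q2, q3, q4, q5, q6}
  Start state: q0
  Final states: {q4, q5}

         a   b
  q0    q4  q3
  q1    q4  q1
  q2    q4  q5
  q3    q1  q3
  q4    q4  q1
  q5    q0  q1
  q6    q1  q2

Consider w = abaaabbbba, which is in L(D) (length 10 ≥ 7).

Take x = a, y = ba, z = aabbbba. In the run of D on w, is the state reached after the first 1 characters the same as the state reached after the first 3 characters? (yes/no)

Run of D on the first 3 characters of w = a b a:
  step 0: q0  (start)
  step 1: q4  (read a: q0→q4)
  step 2: q1  (read b: q4→q1)
  step 3: q4  (read a: q1→q4)

After x (step 1): q4. After xy (step 3): q4.
They match, so y = ba drives D around a cycle from q4 back to itself; pumping y any number of times keeps D in q4 before reading z, and xyⁱz ∈ L(D) for every i ≥ 0.

yes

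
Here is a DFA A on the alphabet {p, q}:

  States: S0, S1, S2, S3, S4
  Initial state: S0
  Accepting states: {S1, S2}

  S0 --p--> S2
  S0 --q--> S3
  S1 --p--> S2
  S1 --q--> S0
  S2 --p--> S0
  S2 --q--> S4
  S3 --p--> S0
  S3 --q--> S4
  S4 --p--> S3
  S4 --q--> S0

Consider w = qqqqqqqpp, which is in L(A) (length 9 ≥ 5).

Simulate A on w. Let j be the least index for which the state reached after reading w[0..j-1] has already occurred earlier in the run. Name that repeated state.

Run of A on w = q q q q q q q p p:
  step 0: S0  (start)
  step 1: S3  (read q: S0→S3)
  step 2: S4  (read q: S3→S4)
  step 3: S0  (read q: S4→S0)   ← first repeat (S0 seen earlier)
  step 4: S3  (read q: S0→S3)
  step 5: S4  (read q: S3→S4)
  step 6: S0  (read q: S4→S0)
  step 7: S3  (read q: S0→S3)
  step 8: S0  (read p: S3→S0)
  step 9: S2  (read p: S0→S2)

The earliest repeat is at step j = 3: A is in S0, which it already visited at step i = 0.
With |Q| = 5, pigeonhole forces a state repeat no later than step 5; the substring read between the first and second visits to that state can be pumped.

S0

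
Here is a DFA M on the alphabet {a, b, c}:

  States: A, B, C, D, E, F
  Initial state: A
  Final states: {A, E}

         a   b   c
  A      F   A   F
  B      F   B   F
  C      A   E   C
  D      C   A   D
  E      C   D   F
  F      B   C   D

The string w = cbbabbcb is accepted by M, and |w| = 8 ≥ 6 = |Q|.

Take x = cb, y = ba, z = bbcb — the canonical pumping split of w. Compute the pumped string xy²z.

xy^2z = cb·ba·ba·bbcb = cbbababbcb.
Reading y = ba takes M from C back to C, so after x·y·y the machine is still in C, and z then leads to the accepting state A. Hence cbbababbcb ∈ L(M).

cbbababbcb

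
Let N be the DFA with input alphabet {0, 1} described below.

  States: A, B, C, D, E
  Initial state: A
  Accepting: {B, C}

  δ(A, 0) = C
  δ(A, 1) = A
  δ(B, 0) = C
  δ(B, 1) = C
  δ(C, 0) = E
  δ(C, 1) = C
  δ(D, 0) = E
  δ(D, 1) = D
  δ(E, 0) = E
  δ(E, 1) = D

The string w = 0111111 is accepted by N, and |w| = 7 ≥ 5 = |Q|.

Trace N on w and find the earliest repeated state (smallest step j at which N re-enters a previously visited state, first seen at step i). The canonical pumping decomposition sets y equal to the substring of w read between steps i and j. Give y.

1

Run of N on w = 0 1 1 1 1 1 1:
  step 0: A  (start)
  step 1: C  (read 0: A→C)
  step 2: C  (read 1: C→C)   ← first repeat (C seen earlier)
  step 3: C  (read 1: C→C)
  step 4: C  (read 1: C→C)
  step 5: C  (read 1: C→C)
  step 6: C  (read 1: C→C)
  step 7: C  (read 1: C→C)

So i = 1, j = 2, giving x = w[0:1] = 0, y = w[1:2] = 1, z = w[2:7] = 11111.
Check: |xy| = 2 ≤ 5 and |y| = 1 ≥ 1. Reading y takes N from C back to C, so every xyⁱz is accepted.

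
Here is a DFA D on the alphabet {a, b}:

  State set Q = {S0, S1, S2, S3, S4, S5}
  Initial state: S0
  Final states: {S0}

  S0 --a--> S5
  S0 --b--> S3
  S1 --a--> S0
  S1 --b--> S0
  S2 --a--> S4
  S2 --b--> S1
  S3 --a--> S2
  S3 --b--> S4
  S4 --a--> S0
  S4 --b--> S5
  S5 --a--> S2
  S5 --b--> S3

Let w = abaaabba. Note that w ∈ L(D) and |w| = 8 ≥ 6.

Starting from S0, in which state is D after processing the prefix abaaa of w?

S0

State sequence: S0 -a-> S5 -b-> S3 -a-> S2 -a-> S4 -a-> S0

After reading 5 characters, D is in state S0.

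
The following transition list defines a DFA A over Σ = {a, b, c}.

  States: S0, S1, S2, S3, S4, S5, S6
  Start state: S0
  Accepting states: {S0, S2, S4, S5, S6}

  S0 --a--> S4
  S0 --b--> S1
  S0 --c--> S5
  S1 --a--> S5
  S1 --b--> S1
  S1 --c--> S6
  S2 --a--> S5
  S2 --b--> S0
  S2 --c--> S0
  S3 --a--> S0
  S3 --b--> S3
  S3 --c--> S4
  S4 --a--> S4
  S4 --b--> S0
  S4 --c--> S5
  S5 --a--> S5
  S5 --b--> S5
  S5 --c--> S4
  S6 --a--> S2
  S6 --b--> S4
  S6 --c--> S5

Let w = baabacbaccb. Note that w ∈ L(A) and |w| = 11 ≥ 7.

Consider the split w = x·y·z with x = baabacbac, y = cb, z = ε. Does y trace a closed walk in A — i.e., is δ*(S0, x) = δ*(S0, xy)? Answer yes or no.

no

State sequence: S0 -b-> S1 -a-> S5 -a-> S5 -b-> S5 -a-> S5 -c-> S4 -b-> S0 -a-> S4 -c-> S5 -c-> S4 -b-> S0

After x (step 9): S5. After xy (step 11): S0.
They differ (S5 ≠ S0), so y is not a cycle from the state after x; this split is not the one the pumping-lemma construction produces, and pumping y need not keep the string in L(A).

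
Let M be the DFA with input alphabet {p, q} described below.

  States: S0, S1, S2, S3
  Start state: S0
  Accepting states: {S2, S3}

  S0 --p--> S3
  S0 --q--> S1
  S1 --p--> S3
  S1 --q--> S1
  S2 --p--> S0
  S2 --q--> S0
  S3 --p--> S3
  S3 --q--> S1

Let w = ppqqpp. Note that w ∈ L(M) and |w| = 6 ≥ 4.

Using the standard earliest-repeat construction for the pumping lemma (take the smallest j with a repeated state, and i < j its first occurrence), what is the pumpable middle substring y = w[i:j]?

Run of M on w = p p q q p p:
  step 0: S0  (start)
  step 1: S3  (read p: S0→S3)
  step 2: S3  (read p: S3→S3)   ← first repeat (S3 seen earlier)
  step 3: S1  (read q: S3→S1)
  step 4: S1  (read q: S1→S1)
  step 5: S3  (read p: S1→S3)
  step 6: S3  (read p: S3→S3)

So i = 1, j = 2, giving x = w[0:1] = p, y = w[1:2] = p, z = w[2:6] = qqpp.
Check: |xy| = 2 ≤ 4 and |y| = 1 ≥ 1. Reading y takes M from S3 back to S3, so every xyⁱz is accepted.

p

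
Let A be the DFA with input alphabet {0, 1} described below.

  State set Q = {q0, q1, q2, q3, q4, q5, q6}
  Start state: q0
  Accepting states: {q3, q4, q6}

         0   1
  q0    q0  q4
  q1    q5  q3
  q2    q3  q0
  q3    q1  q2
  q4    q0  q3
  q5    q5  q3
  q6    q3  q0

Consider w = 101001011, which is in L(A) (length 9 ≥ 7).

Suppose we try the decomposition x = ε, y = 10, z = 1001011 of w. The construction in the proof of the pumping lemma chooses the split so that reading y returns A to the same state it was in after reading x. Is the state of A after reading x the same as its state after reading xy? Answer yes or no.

yes

State sequence: q0 -1-> q4 -0-> q0

After x (step 0): q0. After xy (step 2): q0.
They match, so y = 10 drives A around a cycle from q0 back to itself; pumping y any number of times keeps A in q0 before reading z, and xyⁱz ∈ L(A) for every i ≥ 0.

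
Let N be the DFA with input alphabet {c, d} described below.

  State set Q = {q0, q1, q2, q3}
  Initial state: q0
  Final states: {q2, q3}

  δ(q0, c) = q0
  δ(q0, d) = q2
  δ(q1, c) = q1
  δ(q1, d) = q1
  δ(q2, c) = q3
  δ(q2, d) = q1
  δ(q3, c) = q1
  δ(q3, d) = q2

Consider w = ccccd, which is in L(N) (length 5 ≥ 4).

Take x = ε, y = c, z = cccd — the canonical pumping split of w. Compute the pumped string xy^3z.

ccccccd

xy^3z = ε·c·c·c·cccd = ccccccd.
Reading y = c takes N from q0 back to q0, so after x·y·y·y the machine is still in q0, and z then leads to the accepting state q2. Hence ccccccd ∈ L(N).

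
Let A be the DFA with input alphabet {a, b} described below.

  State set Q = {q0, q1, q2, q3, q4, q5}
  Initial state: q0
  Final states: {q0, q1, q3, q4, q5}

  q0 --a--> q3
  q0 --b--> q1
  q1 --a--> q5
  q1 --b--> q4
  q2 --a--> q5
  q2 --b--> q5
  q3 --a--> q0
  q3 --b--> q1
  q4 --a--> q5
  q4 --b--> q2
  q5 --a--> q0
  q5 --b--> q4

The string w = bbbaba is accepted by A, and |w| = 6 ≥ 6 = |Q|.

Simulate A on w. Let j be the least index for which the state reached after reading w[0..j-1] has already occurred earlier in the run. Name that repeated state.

Run of A on w = b b b a b a:
  step 0: q0  (start)
  step 1: q1  (read b: q0→q1)
  step 2: q4  (read b: q1→q4)
  step 3: q2  (read b: q4→q2)
  step 4: q5  (read a: q2→q5)
  step 5: q4  (read b: q5→q4)   ← first repeat (q4 seen earlier)
  step 6: q5  (read a: q4→q5)

The earliest repeat is at step j = 5: A is in q4, which it already visited at step i = 2.
Since A has 6 states, any run of length ≥ 6 visits 6+1 states, so by pigeonhole some state repeats within the first 6 steps — that repeat gives the pumpable loop.

q4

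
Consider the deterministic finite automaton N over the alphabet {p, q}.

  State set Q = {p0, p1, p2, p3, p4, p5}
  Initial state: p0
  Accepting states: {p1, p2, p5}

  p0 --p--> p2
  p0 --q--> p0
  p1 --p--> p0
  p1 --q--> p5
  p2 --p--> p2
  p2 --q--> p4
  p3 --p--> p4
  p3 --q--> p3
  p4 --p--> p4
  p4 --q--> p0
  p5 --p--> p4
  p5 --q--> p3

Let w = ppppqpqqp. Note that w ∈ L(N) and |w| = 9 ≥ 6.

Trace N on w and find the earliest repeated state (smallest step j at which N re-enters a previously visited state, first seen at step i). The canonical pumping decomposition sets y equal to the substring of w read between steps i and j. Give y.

p

Run of N on w = p p p p q p q q p:
  step 0: p0  (start)
  step 1: p2  (read p: p0→p2)
  step 2: p2  (read p: p2→p2)   ← first repeat (p2 seen earlier)
  step 3: p2  (read p: p2→p2)
  step 4: p2  (read p: p2→p2)
  step 5: p4  (read q: p2→p4)
  step 6: p4  (read p: p4→p4)
  step 7: p0  (read q: p4→p0)
  step 8: p0  (read q: p0→p0)
  step 9: p2  (read p: p0→p2)

So i = 1, j = 2, giving x = w[0:1] = p, y = w[1:2] = p, z = w[2:9] = ppqpqqp.
Check: |xy| = 2 ≤ 6 and |y| = 1 ≥ 1. Reading y takes N from p2 back to p2, so every xyⁱz is accepted.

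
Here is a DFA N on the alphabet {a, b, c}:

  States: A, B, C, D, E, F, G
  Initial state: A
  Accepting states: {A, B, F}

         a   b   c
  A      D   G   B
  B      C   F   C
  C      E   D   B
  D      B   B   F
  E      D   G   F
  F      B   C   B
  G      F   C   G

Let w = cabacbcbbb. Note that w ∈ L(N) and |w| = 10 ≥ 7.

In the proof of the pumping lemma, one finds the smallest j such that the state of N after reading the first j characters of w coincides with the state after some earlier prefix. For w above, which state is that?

State sequence: A -c-> B -a-> C -b-> D -a-> B -c-> C -b-> D -c-> F -b-> C -b-> D -b-> B
First repeat at step 4: B was already visited.

The earliest repeat is at step j = 4: N is in B, which it already visited at step i = 1.

B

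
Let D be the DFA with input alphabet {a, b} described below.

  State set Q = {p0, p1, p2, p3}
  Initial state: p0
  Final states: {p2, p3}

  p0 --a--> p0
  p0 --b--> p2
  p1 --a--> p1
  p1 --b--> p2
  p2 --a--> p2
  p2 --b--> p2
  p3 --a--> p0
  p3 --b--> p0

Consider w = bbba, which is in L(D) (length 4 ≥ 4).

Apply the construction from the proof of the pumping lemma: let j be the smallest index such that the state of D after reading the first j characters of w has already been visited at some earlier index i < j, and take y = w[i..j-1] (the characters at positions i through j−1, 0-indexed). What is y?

b

State sequence: p0 -b-> p2 -b-> p2 -b-> p2 -a-> p2
First repeat at step 2: p2 was already visited.

So i = 1, j = 2, giving x = w[0:1] = b, y = w[1:2] = b, z = w[2:4] = ba.
Check: |xy| = 2 ≤ 4 and |y| = 1 ≥ 1. Reading y takes D from p2 back to p2, so every xyⁱz is accepted.
With |Q| = 4, pigeonhole forces a state repeat no later than step 4; the substring read between the first and second visits to that state can be pumped.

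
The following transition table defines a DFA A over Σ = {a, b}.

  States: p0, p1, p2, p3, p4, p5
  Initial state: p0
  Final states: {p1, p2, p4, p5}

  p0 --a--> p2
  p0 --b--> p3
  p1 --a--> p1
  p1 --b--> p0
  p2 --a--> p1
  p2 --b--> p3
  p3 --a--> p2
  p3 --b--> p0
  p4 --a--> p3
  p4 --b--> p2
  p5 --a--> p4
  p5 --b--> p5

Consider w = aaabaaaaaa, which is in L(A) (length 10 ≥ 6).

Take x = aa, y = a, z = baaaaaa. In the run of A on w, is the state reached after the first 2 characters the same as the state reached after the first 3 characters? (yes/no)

State sequence: p0 -a-> p2 -a-> p1 -a-> p1

After x (step 2): p1. After xy (step 3): p1.
They match, so y = a drives A around a cycle from p1 back to itself; pumping y any number of times keeps A in p1 before reading z, and xyⁱz ∈ L(A) for every i ≥ 0.

yes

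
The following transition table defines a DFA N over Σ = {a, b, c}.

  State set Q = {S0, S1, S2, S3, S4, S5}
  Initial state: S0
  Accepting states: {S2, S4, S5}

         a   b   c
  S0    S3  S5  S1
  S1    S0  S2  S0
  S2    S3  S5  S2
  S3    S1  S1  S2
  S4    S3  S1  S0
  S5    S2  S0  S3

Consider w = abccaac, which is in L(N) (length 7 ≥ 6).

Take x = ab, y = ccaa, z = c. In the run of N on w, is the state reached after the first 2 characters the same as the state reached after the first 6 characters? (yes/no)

no

Run of N on the first 6 characters of w = a b c c a a:
  step 0: S0  (start)
  step 1: S3  (read a: S0→S3)
  step 2: S1  (read b: S3→S1)
  step 3: S0  (read c: S1→S0)
  step 4: S1  (read c: S0→S1)
  step 5: S0  (read a: S1→S0)
  step 6: S3  (read a: S0→S3)

After x (step 2): S1. After xy (step 6): S3.
They differ (S1 ≠ S3), so y is not a cycle from the state after x; this split is not the one the pumping-lemma construction produces, and pumping y need not keep the string in L(N).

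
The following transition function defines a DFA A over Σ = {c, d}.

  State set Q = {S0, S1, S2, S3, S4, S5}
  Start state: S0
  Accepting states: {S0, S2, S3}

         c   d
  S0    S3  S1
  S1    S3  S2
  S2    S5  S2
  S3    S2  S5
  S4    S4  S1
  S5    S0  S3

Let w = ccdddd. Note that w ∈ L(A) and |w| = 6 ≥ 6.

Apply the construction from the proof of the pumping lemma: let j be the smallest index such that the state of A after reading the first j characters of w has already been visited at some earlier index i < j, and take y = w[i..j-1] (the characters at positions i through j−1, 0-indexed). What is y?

State sequence: S0 -c-> S3 -c-> S2 -d-> S2 -d-> S2 -d-> S2 -d-> S2
First repeat at step 3: S2 was already visited.

So i = 2, j = 3, giving x = w[0:2] = cc, y = w[2:3] = d, z = w[3:6] = ddd.
Check: |xy| = 3 ≤ 6 and |y| = 1 ≥ 1. Reading y takes A from S2 back to S2, so every xyⁱz is accepted.

d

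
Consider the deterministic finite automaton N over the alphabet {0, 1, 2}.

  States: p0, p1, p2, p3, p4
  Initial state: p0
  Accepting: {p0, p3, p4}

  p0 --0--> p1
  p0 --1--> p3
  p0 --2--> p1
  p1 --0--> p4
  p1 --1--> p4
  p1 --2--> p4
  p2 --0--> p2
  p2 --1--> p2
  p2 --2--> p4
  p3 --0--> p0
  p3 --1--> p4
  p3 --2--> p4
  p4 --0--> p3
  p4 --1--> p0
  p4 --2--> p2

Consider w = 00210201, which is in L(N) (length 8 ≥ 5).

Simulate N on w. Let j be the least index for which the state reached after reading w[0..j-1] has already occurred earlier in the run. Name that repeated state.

State sequence: p0 -0-> p1 -0-> p4 -2-> p2 -1-> p2 -0-> p2 -2-> p4 -0-> p3 -1-> p4
First repeat at step 4: p2 was already visited.

The earliest repeat is at step j = 4: N is in p2, which it already visited at step i = 3.
With |Q| = 5, pigeonhole forces a state repeat no later than step 5; the substring read between the first and second visits to that state can be pumped.

p2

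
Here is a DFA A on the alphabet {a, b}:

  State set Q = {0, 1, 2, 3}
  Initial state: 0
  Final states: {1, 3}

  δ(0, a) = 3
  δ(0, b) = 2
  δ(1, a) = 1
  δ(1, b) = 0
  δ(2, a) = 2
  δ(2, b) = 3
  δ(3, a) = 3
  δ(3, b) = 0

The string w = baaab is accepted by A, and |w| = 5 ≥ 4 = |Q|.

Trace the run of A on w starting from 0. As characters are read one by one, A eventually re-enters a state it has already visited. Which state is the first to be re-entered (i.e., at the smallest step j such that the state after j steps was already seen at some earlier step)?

Run of A on w = b a a a b:
  step 0: 0  (start)
  step 1: 2  (read b: 0→2)
  step 2: 2  (read a: 2→2)   ← first repeat (2 seen earlier)
  step 3: 2  (read a: 2→2)
  step 4: 2  (read a: 2→2)
  step 5: 3  (read b: 2→3)

The earliest repeat is at step j = 2: A is in 2, which it already visited at step i = 1.

2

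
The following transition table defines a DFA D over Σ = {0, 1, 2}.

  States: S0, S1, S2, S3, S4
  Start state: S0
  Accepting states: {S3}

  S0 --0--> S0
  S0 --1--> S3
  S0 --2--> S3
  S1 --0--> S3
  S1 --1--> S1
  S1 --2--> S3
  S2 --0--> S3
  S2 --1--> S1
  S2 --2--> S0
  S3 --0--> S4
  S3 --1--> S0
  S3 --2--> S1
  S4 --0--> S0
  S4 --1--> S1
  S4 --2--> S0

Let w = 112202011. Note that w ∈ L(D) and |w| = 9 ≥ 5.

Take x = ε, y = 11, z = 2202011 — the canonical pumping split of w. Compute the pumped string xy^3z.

1111112202011

xy^3z = ε·11·11·11·2202011 = 1111112202011.
Reading y = 11 takes D from S0 back to S0, so after x·y·y·y the machine is still in S0, and z then leads to the accepting state S3. Hence 1111112202011 ∈ L(D).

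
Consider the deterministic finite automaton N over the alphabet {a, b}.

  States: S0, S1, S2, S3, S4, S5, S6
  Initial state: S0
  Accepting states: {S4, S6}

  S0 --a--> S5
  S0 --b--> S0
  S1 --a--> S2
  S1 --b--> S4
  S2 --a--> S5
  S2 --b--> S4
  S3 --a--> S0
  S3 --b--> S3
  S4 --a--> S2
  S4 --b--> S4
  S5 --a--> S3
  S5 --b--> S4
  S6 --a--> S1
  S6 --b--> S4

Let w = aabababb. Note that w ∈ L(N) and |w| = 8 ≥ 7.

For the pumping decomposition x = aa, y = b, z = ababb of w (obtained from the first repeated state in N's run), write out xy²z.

xy^2z = aa·b·b·ababb = aabbababb.
Reading y = b takes N from S3 back to S3, so after x·y·y the machine is still in S3, and z then leads to the accepting state S4. Hence aabbababb ∈ L(N).

aabbababb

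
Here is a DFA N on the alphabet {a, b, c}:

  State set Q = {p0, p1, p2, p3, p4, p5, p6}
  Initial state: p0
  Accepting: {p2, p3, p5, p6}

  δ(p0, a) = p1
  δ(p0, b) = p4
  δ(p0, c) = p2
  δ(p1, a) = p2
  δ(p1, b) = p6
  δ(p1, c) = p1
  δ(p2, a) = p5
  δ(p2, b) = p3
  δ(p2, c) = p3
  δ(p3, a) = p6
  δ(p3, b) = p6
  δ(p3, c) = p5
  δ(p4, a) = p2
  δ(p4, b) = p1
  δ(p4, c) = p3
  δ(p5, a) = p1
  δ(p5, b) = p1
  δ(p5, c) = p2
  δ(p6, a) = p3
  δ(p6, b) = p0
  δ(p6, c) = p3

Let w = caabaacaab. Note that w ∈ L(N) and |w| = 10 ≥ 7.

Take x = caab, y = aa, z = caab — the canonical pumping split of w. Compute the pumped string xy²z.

xy^2z = caab·aa·aa·caab = caabaaaacaab.
Reading y = aa takes N from p6 back to p6, so after x·y·y the machine is still in p6, and z then leads to the accepting state p6. Hence caabaaaacaab ∈ L(N).

caabaaaacaab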